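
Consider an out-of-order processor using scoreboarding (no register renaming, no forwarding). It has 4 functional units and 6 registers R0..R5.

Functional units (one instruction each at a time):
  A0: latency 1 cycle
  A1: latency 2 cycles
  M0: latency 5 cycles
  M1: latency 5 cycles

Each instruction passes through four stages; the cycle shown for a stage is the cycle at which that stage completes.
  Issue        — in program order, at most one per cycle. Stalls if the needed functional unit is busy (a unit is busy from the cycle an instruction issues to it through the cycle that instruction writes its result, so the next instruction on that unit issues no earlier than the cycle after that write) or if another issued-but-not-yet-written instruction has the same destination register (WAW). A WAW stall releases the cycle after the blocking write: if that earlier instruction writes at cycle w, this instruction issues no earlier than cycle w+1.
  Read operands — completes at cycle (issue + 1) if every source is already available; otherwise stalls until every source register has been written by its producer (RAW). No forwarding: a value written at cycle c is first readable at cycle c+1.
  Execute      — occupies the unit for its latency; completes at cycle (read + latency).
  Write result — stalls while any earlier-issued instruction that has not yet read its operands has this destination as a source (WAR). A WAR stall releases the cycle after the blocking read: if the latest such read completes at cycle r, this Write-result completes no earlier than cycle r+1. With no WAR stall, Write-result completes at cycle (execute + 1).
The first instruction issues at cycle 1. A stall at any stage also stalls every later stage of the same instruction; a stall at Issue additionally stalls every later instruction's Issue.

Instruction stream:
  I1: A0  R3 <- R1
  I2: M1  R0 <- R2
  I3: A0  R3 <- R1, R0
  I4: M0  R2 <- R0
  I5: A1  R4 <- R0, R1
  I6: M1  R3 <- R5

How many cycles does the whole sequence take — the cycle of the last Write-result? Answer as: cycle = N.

[1] issue I1 (A0)
[2] I1 read-ops · issue I2 (M1)
[3] I1 finished on A0 · I2 read-ops
[4] I1→R3
[5] issue I3 (A0)
[6] issue I4 (M0)
[7] issue I5 (A1)
[8] I2 finished on M1
[9] I2→R0
[10] I3 read-ops · I4 read-ops · I5 read-ops
[11] I3 finished on A0
[12] I3→R3 · I5 finished on A1
[13] I5→R4 · issue I6 (M1)
[14] I6 read-ops
[15] I4 finished on M0
[16] I4→R2
[19] I6 finished on M1
[20] I6→R3

cycle = 20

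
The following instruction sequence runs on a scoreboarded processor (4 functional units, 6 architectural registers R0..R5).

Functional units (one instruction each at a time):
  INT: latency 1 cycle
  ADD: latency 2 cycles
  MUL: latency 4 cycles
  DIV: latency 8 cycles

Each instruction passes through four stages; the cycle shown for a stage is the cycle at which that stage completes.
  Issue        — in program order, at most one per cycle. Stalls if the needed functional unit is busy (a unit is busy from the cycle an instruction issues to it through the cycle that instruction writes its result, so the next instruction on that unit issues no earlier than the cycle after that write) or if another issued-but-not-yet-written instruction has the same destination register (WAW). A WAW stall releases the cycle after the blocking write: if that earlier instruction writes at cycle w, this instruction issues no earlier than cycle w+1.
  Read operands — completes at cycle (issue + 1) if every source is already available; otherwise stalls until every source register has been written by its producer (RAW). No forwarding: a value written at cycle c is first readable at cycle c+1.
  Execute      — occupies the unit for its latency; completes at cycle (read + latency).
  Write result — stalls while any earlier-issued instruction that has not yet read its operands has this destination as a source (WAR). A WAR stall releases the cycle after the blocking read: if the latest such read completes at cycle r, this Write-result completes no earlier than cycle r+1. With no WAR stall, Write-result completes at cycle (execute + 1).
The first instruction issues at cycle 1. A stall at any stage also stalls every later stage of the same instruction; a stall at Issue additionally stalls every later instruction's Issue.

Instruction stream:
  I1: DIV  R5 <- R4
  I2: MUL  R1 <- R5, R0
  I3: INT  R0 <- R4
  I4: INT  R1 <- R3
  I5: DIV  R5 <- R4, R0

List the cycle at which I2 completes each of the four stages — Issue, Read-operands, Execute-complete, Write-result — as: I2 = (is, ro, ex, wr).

t=1  I1→DIV
t=2  I1 RO, I2→MUL
t=3  I3→INT
t=4  I3 RO
t=5  I3 EX
t=10  I1 EX
t=11  I1 WR R5
t=12  I2 RO
t=13  I3 WR R0
t=16  I2 EX
t=17  I2 WR R1
t=18  I4→INT
t=19  I4 RO, I5→DIV
t=20  I4 EX, I5 RO
t=21  I4 WR R1
t=28  I5 EX
t=29  I5 WR R5

I2 = (2, 12, 16, 17)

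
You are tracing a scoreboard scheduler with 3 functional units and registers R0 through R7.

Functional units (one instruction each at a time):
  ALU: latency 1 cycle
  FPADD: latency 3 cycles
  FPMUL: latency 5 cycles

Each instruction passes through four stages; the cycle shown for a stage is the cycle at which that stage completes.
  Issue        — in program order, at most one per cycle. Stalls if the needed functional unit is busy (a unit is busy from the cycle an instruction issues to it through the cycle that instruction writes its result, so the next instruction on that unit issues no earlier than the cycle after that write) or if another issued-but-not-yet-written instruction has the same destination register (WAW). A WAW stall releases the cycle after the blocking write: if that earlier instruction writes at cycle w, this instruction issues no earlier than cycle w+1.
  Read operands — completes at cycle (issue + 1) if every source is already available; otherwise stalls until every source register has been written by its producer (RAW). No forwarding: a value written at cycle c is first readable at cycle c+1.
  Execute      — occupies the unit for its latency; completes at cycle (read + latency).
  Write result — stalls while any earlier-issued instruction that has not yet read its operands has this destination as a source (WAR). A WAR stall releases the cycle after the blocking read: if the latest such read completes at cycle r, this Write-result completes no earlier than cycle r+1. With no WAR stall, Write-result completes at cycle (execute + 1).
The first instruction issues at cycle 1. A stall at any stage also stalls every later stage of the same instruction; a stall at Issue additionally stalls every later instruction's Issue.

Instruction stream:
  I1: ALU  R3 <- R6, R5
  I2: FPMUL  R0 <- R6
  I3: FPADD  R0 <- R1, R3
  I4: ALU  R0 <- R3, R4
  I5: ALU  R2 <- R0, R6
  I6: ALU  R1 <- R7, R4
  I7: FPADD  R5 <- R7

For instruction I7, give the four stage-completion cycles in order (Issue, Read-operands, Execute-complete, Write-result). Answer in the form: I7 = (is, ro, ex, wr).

I7 = (25, 26, 29, 30)

t=1  issue I1 (ALU)
t=2  I1 read-ops · issue I2 (FPMUL)
t=3  I1 finished on ALU · I2 read-ops
t=4  I1→R3
t=8  I2 finished on FPMUL
t=9  I2→R0
t=10  issue I3 (FPADD)
t=11  I3 read-ops
t=14  I3 finished on FPADD
t=15  I3→R0
t=16  issue I4 (ALU)
t=17  I4 read-ops
t=18  I4 finished on ALU
t=19  I4→R0
t=20  issue I5 (ALU)
t=21  I5 read-ops
t=22  I5 finished on ALU
t=23  I5→R2
t=24  issue I6 (ALU)
t=25  I6 read-ops · issue I7 (FPADD)
t=26  I6 finished on ALU · I7 read-ops
t=27  I6→R1
t=29  I7 finished on FPADD
t=30  I7→R5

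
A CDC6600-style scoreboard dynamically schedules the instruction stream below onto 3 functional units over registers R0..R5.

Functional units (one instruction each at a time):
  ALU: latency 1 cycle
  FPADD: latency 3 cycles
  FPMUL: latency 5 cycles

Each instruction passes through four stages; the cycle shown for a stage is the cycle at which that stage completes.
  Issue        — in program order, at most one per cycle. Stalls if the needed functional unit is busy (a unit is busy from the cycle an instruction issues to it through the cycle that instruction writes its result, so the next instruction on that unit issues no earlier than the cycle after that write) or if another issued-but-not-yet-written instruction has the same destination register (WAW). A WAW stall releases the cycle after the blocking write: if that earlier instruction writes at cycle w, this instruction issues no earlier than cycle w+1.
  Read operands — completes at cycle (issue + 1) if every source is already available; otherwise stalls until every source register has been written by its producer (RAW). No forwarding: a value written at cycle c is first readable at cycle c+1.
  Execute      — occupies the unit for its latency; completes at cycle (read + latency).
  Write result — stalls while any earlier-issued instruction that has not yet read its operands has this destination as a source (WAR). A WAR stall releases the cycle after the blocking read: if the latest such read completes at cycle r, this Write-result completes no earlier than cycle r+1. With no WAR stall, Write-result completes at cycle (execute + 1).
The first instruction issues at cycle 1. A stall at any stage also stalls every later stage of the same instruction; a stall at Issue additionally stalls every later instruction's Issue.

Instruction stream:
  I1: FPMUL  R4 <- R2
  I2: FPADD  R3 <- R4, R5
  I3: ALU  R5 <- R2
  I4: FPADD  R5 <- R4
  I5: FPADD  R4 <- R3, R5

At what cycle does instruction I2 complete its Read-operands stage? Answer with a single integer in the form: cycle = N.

t=1  issue I1 (FPMUL)
t=2  I1 read-ops | issue I2 (FPADD)
t=3  issue I3 (ALU)
t=4  I3 read-ops
t=5  I3 finished on ALU
t=7  I1 finished on FPMUL
t=8  I1→R4
t=9  I2 read-ops
t=10  I3→R5
t=12  I2 finished on FPADD
t=13  I2→R3
t=14  issue I4 (FPADD)
t=15  I4 read-ops
t=18  I4 finished on FPADD
t=19  I4→R5
t=20  issue I5 (FPADD)
t=21  I5 read-ops
t=24  I5 finished on FPADD
t=25  I5→R4

cycle = 9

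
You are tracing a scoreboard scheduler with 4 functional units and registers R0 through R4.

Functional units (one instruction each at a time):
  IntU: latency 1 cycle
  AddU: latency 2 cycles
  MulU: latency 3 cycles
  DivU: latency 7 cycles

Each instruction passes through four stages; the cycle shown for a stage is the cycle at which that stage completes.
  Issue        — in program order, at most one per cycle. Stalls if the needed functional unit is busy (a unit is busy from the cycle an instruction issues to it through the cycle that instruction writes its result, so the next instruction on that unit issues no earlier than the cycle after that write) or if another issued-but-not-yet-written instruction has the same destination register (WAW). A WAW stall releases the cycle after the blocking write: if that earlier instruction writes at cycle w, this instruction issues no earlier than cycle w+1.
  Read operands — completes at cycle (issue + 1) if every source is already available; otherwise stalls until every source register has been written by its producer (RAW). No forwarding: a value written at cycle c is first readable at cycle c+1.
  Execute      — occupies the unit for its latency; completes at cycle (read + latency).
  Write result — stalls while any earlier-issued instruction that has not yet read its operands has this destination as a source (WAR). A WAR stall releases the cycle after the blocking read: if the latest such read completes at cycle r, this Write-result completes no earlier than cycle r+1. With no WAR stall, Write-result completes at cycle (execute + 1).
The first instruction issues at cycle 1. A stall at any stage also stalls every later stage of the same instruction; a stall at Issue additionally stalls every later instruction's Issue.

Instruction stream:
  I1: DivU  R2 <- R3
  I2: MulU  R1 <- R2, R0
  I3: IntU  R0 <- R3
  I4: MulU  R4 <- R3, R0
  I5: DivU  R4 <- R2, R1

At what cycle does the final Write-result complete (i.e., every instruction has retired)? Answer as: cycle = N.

cycle = 31

cycle 1: I1→DivU
cycle 2: I1 RO, I2→MulU
cycle 3: I3→IntU
cycle 4: I3 RO
cycle 5: I3 EX
cycle 9: I1 EX
cycle 10: I1 WR R2
cycle 11: I2 RO
cycle 12: I3 WR R0
cycle 14: I2 EX
cycle 15: I2 WR R1
cycle 16: I4→MulU
cycle 17: I4 RO
cycle 20: I4 EX
cycle 21: I4 WR R4
cycle 22: I5→DivU
cycle 23: I5 RO
cycle 30: I5 EX
cycle 31: I5 WR R4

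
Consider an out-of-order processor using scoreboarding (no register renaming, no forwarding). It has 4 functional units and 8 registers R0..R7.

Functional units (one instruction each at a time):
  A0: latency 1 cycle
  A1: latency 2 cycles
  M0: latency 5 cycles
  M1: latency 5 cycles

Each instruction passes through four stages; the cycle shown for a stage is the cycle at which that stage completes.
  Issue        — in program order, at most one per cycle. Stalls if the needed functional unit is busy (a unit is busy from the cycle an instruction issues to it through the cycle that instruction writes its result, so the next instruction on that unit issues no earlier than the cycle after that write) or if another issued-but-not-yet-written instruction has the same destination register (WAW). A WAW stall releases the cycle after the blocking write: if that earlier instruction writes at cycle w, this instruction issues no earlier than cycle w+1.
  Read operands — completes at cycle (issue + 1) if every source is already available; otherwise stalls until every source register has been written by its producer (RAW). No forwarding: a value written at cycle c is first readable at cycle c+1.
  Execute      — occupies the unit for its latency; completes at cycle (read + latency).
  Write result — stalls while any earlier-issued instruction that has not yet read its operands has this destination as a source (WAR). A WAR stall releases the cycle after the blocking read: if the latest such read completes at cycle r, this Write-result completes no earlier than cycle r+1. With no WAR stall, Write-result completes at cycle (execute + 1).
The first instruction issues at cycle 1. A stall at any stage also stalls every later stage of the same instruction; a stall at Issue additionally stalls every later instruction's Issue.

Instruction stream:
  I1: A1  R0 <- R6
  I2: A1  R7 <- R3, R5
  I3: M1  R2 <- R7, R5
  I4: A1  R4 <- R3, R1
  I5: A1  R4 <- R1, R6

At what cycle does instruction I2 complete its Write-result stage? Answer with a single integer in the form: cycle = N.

c1: I1→A1
c2: I1 RO
c4: I1 EX
c5: I1 WR R0
c6: I2→A1
c7: I2 RO, I3→M1
c9: I2 EX
c10: I2 WR R7
c11: I3 RO, I4→A1
c12: I4 RO
c14: I4 EX
c15: I4 WR R4
c16: I3 EX, I5→A1
c17: I3 WR R2, I5 RO
c19: I5 EX
c20: I5 WR R4

cycle = 10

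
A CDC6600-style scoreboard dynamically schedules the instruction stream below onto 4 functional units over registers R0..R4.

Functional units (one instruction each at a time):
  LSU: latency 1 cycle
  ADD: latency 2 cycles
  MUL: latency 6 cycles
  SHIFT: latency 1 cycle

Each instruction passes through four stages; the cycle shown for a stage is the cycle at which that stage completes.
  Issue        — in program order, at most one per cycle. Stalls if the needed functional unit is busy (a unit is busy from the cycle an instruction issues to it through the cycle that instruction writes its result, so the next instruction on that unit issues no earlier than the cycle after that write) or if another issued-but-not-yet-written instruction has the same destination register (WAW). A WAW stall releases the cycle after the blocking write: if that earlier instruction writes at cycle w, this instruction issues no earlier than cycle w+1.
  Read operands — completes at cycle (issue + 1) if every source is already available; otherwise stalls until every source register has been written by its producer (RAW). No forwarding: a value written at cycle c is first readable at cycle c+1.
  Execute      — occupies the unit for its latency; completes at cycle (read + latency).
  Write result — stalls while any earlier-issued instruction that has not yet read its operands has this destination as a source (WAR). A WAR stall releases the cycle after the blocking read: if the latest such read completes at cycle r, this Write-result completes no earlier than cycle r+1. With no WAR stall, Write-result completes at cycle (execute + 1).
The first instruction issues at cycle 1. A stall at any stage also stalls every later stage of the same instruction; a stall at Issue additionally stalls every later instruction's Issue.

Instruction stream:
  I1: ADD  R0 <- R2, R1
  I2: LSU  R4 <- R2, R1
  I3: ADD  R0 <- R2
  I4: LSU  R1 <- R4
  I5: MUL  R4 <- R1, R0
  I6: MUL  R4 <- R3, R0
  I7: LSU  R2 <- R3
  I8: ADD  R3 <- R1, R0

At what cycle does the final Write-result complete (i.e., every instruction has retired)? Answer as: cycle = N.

[1] I1→ADD
[2] I1 RO; I2→LSU
[3] I2 RO
[4] I1 EX; I2 EX
[5] I1 WR R0; I2 WR R4
[6] I3→ADD
[7] I3 RO; I4→LSU
[8] I4 RO; I5→MUL
[9] I3 EX; I4 EX
[10] I3 WR R0; I4 WR R1
[11] I5 RO
[17] I5 EX
[18] I5 WR R4
[19] I6→MUL
[20] I6 RO; I7→LSU
[21] I7 RO; I8→ADD
[22] I7 EX; I8 RO
[23] I7 WR R2
[24] I8 EX
[25] I8 WR R3
[26] I6 EX
[27] I6 WR R4

cycle = 27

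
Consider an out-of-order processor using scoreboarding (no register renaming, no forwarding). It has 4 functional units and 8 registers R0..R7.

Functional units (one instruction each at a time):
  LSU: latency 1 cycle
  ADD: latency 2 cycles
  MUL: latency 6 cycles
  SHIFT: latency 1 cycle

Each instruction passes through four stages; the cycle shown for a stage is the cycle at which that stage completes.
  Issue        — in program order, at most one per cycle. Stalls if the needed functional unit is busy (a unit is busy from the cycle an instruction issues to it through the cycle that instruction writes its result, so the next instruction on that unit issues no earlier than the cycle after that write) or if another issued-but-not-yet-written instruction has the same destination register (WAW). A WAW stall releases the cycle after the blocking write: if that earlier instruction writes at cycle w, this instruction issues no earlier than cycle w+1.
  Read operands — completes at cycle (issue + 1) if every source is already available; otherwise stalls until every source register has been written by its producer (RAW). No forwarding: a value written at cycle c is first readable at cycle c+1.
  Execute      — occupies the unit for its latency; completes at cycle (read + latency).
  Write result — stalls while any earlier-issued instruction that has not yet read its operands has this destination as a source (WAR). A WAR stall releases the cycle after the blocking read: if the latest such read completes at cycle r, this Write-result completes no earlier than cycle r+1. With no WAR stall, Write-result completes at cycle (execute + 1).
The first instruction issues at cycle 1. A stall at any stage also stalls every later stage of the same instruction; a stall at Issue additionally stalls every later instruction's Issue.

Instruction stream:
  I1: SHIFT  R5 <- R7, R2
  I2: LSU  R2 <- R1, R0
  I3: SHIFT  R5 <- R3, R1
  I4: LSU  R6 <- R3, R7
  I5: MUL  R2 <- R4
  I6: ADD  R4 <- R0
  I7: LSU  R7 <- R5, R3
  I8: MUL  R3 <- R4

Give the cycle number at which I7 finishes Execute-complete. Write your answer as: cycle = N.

cycle 1: I1 dispatched to SHIFT
cycle 2: I1 operands ready · I2 dispatched to LSU
cycle 3: I1 complete · I2 operands ready
cycle 4: R5←I1 · I2 complete
cycle 5: R2←I2 · I3 dispatched to SHIFT
cycle 6: I3 operands ready · I4 dispatched to LSU
cycle 7: I3 complete · I4 operands ready · I5 dispatched to MUL
cycle 8: R5←I3 · I4 complete · I5 operands ready · I6 dispatched to ADD
cycle 9: R6←I4 · I6 operands ready
cycle 10: I7 dispatched to LSU
cycle 11: I6 complete · I7 operands ready
cycle 12: R4←I6 · I7 complete
cycle 13: R7←I7
cycle 14: I5 complete
cycle 15: R2←I5
cycle 16: I8 dispatched to MUL
cycle 17: I8 operands ready
cycle 23: I8 complete
cycle 24: R3←I8

cycle = 12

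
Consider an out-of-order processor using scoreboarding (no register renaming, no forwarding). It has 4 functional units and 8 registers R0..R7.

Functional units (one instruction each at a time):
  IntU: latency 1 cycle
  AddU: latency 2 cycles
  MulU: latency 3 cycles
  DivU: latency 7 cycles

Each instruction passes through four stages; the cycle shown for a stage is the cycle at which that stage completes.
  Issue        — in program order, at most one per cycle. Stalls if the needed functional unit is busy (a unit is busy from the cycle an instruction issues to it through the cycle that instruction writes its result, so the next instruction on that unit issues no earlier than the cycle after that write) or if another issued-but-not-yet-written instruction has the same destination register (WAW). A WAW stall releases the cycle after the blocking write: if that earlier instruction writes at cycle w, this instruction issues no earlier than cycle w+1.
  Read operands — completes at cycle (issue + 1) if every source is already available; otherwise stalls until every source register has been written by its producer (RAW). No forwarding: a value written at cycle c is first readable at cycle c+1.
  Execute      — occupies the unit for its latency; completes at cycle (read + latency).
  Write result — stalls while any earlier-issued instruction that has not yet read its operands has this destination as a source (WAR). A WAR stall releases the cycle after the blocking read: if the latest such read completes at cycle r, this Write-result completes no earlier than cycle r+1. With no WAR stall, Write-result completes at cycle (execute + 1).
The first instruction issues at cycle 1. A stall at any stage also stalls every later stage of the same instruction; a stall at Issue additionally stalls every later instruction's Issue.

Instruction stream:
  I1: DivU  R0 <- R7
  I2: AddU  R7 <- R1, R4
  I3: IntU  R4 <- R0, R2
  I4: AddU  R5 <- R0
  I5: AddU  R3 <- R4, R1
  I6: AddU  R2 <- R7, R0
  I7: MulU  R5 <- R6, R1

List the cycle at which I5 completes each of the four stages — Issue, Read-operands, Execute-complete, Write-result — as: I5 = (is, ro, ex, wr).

1) issue 1, read 2, done 9, write 10
2) issue 2, read 3, done 5, write 6
3) issue 3, read 11, done 12, write 13  <RAW R0: wait I1 write@10>
4) issue 7, read 11, done 13, write 14  <struct: AddU busy until I2 writes@6 / RAW R0: wait I1 write@10>
5) issue 15, read 16, done 18, write 19  <struct: AddU busy until I4 writes@14>
6) issue 20, read 21, done 23, write 24  <struct: AddU busy until I5 writes@19>
7) issue 21, read 22, done 25, write 26

I5 = (15, 16, 18, 19)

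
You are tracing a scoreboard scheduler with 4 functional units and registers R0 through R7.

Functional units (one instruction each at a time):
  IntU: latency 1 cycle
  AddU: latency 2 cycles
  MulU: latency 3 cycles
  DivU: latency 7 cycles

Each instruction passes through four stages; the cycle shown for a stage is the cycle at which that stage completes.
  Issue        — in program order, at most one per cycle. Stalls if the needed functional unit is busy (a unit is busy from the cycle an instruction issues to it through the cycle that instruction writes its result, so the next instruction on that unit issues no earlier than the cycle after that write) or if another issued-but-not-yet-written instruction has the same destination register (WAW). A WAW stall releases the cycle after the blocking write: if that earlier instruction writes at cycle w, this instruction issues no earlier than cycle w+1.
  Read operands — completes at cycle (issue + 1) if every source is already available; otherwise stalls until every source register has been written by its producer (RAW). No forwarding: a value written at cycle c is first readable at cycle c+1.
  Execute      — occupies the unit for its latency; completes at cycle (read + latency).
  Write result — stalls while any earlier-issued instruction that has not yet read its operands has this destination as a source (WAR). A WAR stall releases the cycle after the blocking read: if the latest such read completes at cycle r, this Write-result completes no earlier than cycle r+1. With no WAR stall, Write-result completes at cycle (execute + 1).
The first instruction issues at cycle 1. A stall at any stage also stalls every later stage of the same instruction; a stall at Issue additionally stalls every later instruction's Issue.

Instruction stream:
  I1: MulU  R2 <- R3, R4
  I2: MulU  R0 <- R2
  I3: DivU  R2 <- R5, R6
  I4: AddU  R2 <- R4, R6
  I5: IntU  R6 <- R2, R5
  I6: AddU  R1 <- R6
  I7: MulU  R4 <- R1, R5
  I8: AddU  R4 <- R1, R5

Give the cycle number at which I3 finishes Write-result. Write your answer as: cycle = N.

cycle 1: issue I1 (MulU)
cycle 2: I1 read-ops
cycle 5: I1 finished on MulU
cycle 6: I1→R2
cycle 7: issue I2 (MulU)
cycle 8: I2 read-ops, issue I3 (DivU)
cycle 9: I3 read-ops
cycle 11: I2 finished on MulU
cycle 12: I2→R0
cycle 16: I3 finished on DivU
cycle 17: I3→R2
cycle 18: issue I4 (AddU)
cycle 19: I4 read-ops, issue I5 (IntU)
cycle 21: I4 finished on AddU
cycle 22: I4→R2
cycle 23: I5 read-ops, issue I6 (AddU)
cycle 24: I5 finished on IntU, issue I7 (MulU)
cycle 25: I5→R6
cycle 26: I6 read-ops
cycle 28: I6 finished on AddU
cycle 29: I6→R1
cycle 30: I7 read-ops
cycle 33: I7 finished on MulU
cycle 34: I7→R4
cycle 35: issue I8 (AddU)
cycle 36: I8 read-ops
cycle 38: I8 finished on AddU
cycle 39: I8→R4

cycle = 17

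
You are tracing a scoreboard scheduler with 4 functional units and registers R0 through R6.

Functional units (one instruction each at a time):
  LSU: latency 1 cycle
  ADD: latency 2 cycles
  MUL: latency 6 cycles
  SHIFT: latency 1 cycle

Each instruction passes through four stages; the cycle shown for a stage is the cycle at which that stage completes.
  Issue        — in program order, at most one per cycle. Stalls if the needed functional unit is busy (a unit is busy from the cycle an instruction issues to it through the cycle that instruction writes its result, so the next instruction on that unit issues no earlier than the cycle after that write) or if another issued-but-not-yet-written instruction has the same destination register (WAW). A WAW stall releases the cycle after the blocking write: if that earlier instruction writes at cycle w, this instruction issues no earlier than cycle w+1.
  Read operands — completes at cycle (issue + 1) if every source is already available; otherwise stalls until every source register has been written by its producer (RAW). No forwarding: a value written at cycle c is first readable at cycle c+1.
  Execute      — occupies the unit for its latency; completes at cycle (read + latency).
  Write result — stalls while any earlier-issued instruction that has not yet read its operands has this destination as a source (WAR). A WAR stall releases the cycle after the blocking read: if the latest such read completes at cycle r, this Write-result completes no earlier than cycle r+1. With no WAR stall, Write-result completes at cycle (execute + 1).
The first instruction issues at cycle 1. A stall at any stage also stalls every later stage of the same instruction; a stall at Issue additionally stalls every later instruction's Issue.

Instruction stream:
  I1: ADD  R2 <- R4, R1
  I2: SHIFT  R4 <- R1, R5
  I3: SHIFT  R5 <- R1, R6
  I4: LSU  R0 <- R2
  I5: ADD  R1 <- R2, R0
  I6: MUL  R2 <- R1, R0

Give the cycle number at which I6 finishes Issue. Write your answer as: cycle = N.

cycle = 9

c1: I1 dispatched to ADD
c2: I1 operands ready | I2 dispatched to SHIFT
c3: I2 operands ready
c4: I1 complete | I2 complete
c5: R2←I1 | R4←I2
c6: I3 dispatched to SHIFT
c7: I3 operands ready | I4 dispatched to LSU
c8: I3 complete | I4 operands ready | I5 dispatched to ADD
c9: R5←I3 | I4 complete | I6 dispatched to MUL
c10: R0←I4
c11: I5 operands ready
c13: I5 complete
c14: R1←I5
c15: I6 operands ready
c21: I6 complete
c22: R2←I6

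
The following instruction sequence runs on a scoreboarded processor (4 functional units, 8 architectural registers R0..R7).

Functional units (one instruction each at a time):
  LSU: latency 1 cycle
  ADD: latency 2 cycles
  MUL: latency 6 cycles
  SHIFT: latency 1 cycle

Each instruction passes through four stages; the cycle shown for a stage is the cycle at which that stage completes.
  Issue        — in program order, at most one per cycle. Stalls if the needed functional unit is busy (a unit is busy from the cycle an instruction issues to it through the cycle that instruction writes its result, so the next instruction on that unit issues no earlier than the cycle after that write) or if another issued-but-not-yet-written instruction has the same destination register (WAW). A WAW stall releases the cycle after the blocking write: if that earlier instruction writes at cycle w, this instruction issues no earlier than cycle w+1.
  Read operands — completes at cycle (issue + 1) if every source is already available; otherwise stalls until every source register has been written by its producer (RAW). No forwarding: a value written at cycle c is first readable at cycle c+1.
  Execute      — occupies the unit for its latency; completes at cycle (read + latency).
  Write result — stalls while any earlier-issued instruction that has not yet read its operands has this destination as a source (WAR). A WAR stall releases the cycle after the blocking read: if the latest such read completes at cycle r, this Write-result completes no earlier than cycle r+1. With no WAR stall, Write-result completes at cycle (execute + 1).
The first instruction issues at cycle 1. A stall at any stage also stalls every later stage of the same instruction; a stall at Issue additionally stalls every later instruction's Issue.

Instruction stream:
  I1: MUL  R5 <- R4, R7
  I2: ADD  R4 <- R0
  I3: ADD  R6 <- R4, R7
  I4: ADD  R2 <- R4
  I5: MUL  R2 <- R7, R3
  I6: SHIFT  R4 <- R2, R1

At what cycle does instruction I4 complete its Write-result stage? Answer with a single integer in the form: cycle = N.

cycle = 16

I1  is:1  ro:2  ex:8  wr:9
I2  is:2  ro:3  ex:5  wr:6
I3  is:7  ro:8  ex:10  wr:11  — struct: ADD busy until I2 writes@6
I4  is:12  ro:13  ex:15  wr:16  — struct: ADD busy until I3 writes@11
I5  is:17  ro:18  ex:24  wr:25  — WAW R2: wait I4 write@16
I6  is:18  ro:26  ex:27  wr:28  — RAW R2: wait I5 write@25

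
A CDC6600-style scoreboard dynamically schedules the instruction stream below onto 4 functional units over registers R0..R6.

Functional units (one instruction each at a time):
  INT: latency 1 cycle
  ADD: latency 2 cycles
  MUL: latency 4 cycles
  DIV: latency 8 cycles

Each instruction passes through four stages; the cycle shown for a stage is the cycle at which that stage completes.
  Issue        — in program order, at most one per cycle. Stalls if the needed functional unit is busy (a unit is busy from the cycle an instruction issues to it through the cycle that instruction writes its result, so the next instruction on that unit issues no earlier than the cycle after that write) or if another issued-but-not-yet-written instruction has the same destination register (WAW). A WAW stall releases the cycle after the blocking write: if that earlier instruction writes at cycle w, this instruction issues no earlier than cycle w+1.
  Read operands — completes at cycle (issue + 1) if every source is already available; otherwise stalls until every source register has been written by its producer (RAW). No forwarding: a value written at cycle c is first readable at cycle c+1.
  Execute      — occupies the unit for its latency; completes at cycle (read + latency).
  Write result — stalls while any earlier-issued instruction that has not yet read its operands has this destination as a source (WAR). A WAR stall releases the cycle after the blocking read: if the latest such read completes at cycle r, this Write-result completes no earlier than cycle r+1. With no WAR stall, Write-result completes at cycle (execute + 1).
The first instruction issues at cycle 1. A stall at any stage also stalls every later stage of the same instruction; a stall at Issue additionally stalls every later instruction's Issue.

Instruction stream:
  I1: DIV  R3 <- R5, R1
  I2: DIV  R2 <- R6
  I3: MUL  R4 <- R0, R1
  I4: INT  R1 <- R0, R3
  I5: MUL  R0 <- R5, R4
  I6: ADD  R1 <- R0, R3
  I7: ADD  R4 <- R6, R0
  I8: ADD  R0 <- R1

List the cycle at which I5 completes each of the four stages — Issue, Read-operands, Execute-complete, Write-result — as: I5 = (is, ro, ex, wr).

cycle 1: I1→DIV
cycle 2: I1 RO
cycle 10: I1 EX
cycle 11: I1 WR R3
cycle 12: I2→DIV
cycle 13: I2 RO, I3→MUL
cycle 14: I3 RO, I4→INT
cycle 15: I4 RO
cycle 16: I4 EX
cycle 17: I4 WR R1
cycle 18: I3 EX
cycle 19: I3 WR R4
cycle 20: I5→MUL
cycle 21: I2 EX, I5 RO, I6→ADD
cycle 22: I2 WR R2
cycle 25: I5 EX
cycle 26: I5 WR R0
cycle 27: I6 RO
cycle 29: I6 EX
cycle 30: I6 WR R1
cycle 31: I7→ADD
cycle 32: I7 RO
cycle 34: I7 EX
cycle 35: I7 WR R4
cycle 36: I8→ADD
cycle 37: I8 RO
cycle 39: I8 EX
cycle 40: I8 WR R0

I5 = (20, 21, 25, 26)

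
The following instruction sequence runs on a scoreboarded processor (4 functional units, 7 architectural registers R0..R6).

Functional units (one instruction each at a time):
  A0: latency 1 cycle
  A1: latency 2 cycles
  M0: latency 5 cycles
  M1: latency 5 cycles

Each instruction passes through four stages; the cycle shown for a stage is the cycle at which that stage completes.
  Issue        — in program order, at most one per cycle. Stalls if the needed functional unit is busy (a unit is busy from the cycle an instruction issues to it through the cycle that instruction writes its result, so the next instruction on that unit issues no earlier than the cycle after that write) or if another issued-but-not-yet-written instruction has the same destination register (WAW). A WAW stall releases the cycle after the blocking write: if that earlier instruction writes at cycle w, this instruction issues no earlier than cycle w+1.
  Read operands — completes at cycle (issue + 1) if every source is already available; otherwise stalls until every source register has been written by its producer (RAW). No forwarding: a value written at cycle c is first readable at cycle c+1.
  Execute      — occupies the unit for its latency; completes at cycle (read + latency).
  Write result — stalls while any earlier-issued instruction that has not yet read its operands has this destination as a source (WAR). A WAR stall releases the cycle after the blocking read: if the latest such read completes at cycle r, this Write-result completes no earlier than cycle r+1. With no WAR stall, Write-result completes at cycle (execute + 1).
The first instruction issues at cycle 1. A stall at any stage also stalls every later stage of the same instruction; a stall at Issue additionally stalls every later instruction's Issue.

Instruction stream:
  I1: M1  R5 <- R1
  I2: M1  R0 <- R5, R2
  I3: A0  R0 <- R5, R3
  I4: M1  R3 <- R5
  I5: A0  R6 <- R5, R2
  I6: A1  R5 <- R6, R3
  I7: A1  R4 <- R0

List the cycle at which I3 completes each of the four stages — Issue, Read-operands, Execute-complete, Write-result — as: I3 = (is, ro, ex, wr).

I3 = (17, 18, 19, 20)

I1  is:1  ro:2  ex:7  wr:8
I2  is:9  ro:10  ex:15  wr:16  — struct: M1 busy until I1 writes@8
I3  is:17  ro:18  ex:19  wr:20  — WAW R0: wait I2 write@16
I4  is:18  ro:19  ex:24  wr:25
I5  is:21  ro:22  ex:23  wr:24  — struct: A0 busy until I3 writes@20
I6  is:22  ro:26  ex:28  wr:29  — RAW R3: wait I4 write@25
I7  is:30  ro:31  ex:33  wr:34  — struct: A1 busy until I6 writes@29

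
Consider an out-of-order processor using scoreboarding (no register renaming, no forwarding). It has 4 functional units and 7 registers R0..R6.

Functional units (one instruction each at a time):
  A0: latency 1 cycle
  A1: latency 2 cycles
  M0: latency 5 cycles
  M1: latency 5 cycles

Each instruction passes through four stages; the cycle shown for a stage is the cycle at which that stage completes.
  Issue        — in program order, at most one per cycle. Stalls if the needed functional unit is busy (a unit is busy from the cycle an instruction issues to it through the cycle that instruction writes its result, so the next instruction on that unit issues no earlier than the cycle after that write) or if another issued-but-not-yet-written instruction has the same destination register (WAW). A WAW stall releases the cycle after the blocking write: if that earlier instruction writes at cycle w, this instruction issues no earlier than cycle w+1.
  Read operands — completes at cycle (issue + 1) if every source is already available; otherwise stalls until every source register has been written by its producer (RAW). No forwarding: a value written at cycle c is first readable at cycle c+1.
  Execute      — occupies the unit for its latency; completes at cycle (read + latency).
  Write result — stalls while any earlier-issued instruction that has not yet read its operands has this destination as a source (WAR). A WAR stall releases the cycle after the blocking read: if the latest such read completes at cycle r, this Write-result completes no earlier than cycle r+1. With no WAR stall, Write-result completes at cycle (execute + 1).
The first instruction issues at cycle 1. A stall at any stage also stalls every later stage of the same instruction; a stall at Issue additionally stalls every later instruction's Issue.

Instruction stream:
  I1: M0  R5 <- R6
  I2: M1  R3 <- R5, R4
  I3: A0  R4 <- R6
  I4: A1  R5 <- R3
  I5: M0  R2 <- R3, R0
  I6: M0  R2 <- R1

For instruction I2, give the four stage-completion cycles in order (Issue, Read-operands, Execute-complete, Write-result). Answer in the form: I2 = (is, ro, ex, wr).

c1: I1→M0
c2: I1 RO | I2→M1
c3: I3→A0
c4: I3 RO
c5: I3 EX
c7: I1 EX
c8: I1 WR R5
c9: I2 RO | I4→A1
c10: I3 WR R4 | I5→M0
c14: I2 EX
c15: I2 WR R3
c16: I4 RO | I5 RO
c18: I4 EX
c19: I4 WR R5
c21: I5 EX
c22: I5 WR R2
c23: I6→M0
c24: I6 RO
c29: I6 EX
c30: I6 WR R2

I2 = (2, 9, 14, 15)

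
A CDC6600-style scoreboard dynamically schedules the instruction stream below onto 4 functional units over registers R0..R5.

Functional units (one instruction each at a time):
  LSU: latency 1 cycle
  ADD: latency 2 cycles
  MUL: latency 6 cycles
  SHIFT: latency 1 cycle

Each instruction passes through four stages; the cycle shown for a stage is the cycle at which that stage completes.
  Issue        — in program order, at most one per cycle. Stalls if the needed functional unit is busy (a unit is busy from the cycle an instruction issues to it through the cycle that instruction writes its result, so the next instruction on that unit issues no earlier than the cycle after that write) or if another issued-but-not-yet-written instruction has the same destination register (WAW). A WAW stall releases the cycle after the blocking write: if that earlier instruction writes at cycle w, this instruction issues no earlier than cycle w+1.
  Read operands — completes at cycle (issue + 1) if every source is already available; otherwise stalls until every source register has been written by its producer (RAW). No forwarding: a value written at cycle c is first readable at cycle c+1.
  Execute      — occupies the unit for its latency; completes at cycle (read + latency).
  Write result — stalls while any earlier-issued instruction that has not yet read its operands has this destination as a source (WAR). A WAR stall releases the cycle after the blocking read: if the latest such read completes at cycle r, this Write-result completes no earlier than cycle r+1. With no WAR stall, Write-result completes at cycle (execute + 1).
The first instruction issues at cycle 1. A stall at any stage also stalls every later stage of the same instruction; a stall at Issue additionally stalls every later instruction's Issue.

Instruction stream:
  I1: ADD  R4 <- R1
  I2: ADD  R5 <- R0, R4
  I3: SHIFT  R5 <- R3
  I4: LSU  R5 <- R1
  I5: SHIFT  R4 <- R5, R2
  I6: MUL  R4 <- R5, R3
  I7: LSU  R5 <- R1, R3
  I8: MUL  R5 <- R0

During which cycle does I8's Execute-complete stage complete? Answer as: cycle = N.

cycle = 38

t=1  issue I1 (ADD)
t=2  I1 read-ops
t=4  I1 finished on ADD
t=5  I1→R4
t=6  issue I2 (ADD)
t=7  I2 read-ops
t=9  I2 finished on ADD
t=10  I2→R5
t=11  issue I3 (SHIFT)
t=12  I3 read-ops
t=13  I3 finished on SHIFT
t=14  I3→R5
t=15  issue I4 (LSU)
t=16  I4 read-ops, issue I5 (SHIFT)
t=17  I4 finished on LSU
t=18  I4→R5
t=19  I5 read-ops
t=20  I5 finished on SHIFT
t=21  I5→R4
t=22  issue I6 (MUL)
t=23  I6 read-ops, issue I7 (LSU)
t=24  I7 read-ops
t=25  I7 finished on LSU
t=26  I7→R5
t=29  I6 finished on MUL
t=30  I6→R4
t=31  issue I8 (MUL)
t=32  I8 read-ops
t=38  I8 finished on MUL
t=39  I8→R5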